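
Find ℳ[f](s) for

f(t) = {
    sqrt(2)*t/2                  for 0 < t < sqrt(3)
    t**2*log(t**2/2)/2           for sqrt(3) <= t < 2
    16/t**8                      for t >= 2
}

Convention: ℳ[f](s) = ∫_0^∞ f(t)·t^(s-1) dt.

peel off the power substitution: sqrt(2)*sqrt(t)/2 on [0, 3); t*log(t/2)/2 on [3, 4); 16/t**4 on [4, ∞)
back out the common scale on t: sqrt(t) on [0, 3/2); t*log(t) on [3/2, 2); t**(-4) on [2, ∞)
slice at sqrt(3), 2, transform all 3 pieces, and sum them
on [0, sqrt(3)): add ∫ sqrt(2)*t/2·t^(s-1) dt
[sqrt(3), 2) adds the kernel integral of t**2*log(t**2/2)/2
segment 2 to ∞ holds 16/t**8; add its integral

(32*2**s*s*(s - 8)*(s + 1)*log(2) - 64*2**s*(s - 8)*(s + 1) + 64*2**s*(s - 8)*(s + 1)*log(2) - 2**s*(s + 1)*(s**2 + 4*s + 4) + 3**(s/2)*s*(s - 8)*(s + 1)*(-24*log(3) + 24*log(2)) + 3**(s/2)*(s - 8)*(s + 1)*(-48*log(3) + 48*log(2)) + 48*3**(s/2)*(s - 8)*(s + 1) + 8*3**(s/2)*sqrt(6)*(s - 8)*(s**2 + 4*s + 4))/(16*(s - 8)*(s + 1)*(s**2 + 4*s + 4))
  -1 < Re(s) < 8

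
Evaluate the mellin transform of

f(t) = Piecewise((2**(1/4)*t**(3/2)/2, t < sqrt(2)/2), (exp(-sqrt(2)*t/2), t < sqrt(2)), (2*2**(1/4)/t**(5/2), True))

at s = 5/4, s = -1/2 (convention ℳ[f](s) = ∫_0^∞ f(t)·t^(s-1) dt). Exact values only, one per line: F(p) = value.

F(5/4) = 2**(5/8)*(-uppergamma(5/4, 1) + 2**(1/4)/22 + uppergamma(5/4, 1/2) + 4/5)
F(-1/2) = -2**(3/4)*sqrt(pi)*erfc(sqrt(2)/2) - 2**(3/4)*exp(-1) + 2**(3/4)*sqrt(pi)*erfc(1) + 5*2**(3/4)/12 + 2*2**(1/4)*exp(-1/2)

remove the power substitution first: 2**(1/4)*t**(3/4)/2 on [0, 1/2); exp(-sqrt(2)*sqrt(t)/2) on [1/2, 2); 2*2**(1/4)/t**(5/4) on [2, ∞)
reversing the common scale on t: t**(3/4) on [0, 1/4); exp(-sqrt(t)) on [1/4, 1); t**(-5/4) on [1, ∞)
peel off the power substitution: t**(3/2) on [0, 1/2); exp(-t) on [1/2, 1); t**(-5/2) on [1, ∞)
along the cuts sqrt(2)/2, sqrt(2), ℳ[f](s) splits into 3 integrals
the [0, sqrt(2)/2) slice contributes ∫ 2**(1/4)*t**(3/2)/2·t^(s-1) dt
∫ exp(-sqrt(2)*t/2)·t^(s-1) over [sqrt(2)/2, sqrt(2))
segment [sqrt(2), ∞) carries 2*2**(1/4)/t**(5/2); integrate it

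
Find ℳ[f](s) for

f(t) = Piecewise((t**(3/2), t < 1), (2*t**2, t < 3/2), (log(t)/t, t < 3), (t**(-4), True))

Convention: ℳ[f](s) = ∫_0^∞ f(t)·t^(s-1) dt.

(324*2**s*(s - 4)*(s + 2)*(s**2 - 2*s + 1) - 324*2**s*(s - 4)*(2*s + 3)*(s**2 - 2*s + 1) - 108*3**s*s*(s - 4)*(s + 2)*(2*s + 3)*log(3) + 108*3**s*s*(s - 4)*(s + 2)*(2*s + 3)*log(2) - 108*3**s*(s - 4)*(s + 2)*(2*s + 3)*log(2) + 108*3**s*(s - 4)*(s + 2)*(2*s + 3) + 108*3**s*(s - 4)*(s + 2)*(2*s + 3)*log(3) + 729*3**s*(s - 4)*(2*s + 3)*(s**2 - 2*s + 1) + 54*6**s*s*(s - 4)*(s + 2)*(2*s + 3)*log(3) - 54*6**s*(s - 4)*(s + 2)*(2*s + 3)*log(3) - 54*6**s*(s - 4)*(s + 2)*(2*s + 3) - 2*6**s*(s + 2)*(2*s + 3)*(s**2 - 2*s + 1))/(162*2**s*(s - 4)*(s + 2)*(2*s + 3)*(s**2 - 2*s + 1))
  -3/2 < Re(s) < 4

decompose at 1, 3/2, 3; ℳ[f](s) sums the 4 pieces' integrals
segment 0 to 1 holds t**(3/2); add its integral
segment [1, 3/2) carries 2*t**2; integrate it
over [3/2, 3), the kernel integral of log(t)/t enters the sum
on [3, ∞) integrate f = t**(-4) against the kernel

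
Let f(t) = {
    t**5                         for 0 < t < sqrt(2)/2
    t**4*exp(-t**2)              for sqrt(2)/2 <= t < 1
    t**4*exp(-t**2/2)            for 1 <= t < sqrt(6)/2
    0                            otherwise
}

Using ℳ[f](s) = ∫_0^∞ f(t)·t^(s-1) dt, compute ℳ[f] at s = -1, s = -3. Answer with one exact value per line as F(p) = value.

F(-1) = -sqrt(6)*exp(-3/4)/2 - sqrt(2)*sqrt(pi)*erfc(sqrt(3)/2)/2 - exp(-1)/2 - sqrt(pi)*erfc(1)/4 + 1/16 + sqrt(pi)*erfc(sqrt(2)/2)/4 + sqrt(2)*exp(-1/2)/4 + sqrt(2)*sqrt(pi)*erfc(sqrt(2)/2)/2 + exp(-1/2)
F(-3) = -sqrt(2)*sqrt(pi)*erfc(sqrt(3)/2)/2 - sqrt(pi)*erfc(1)/2 + 1/4 + sqrt(pi)*erfc(sqrt(2)/2)/2 + sqrt(2)*sqrt(pi)*erfc(sqrt(2)/2)/2

the power substitution comes off first: t**(5/2) on [0, 1/2); t**2*exp(-t) on [1/2, 1); t**2*exp(-t/2) on [1, 3/2)
back out the shared t-power: sqrt(t) on [0, 1/2); exp(-t) on [1/2, 1); exp(-t/2) on [1, 3/2)
summing 3 kernel integrals split by sqrt(2)/2, 1 yields ℳ[f](s)
on [0, sqrt(2)/2): add ∫ t**5·t^(s-1) dt
over [sqrt(2)/2, 1), the kernel integral of t**4*exp(-t**2) enters the sum
for t in [1, sqrt(6)/2): the term is ∫ t**4*exp(-t**2/2)·t^(s-1)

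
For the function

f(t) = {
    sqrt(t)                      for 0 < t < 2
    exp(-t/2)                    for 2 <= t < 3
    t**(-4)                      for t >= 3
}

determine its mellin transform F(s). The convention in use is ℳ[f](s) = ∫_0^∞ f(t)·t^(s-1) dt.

along the cuts 2, 3, ℳ[f](s) splits into 3 integrals
∫ sqrt(t)·t^(s-1) over [0, 2)
∫ exp(-t/2)·t^(s-1) over [2, 3)
on [3, ∞) integrate f = t**(-4) against the kernel

(2**s*(s - 4)*(2*s + 1)*uppergamma(s, 1) - 2**s*(s - 4)*(2*s + 1)*uppergamma(s, 3/2) + 2*2**(s + 1/2)*(s - 4) - 3**s*(2*s + 1)/81)/((s - 4)*(2*s + 1))
  -1/2 < Re(s) < 4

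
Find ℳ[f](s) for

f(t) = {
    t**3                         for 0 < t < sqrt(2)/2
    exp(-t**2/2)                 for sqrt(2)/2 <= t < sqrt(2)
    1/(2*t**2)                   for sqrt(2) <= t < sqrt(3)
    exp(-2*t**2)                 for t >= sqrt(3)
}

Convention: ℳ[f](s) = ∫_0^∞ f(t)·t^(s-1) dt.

reversing the power substitution: t**(3/2) on [0, 1/2); exp(-t/2) on [1/2, 2); 1/(2*t) on [2, 3); …
f breaks at sqrt(2)/2, sqrt(2), sqrt(3) into 4 integrals to sum
over [0, sqrt(2)/2), the kernel integral of t**3 enters the sum
between sqrt(2)/2 and sqrt(2) the integrand is exp(-t**2/2)·t^(s-1)
the [sqrt(2), sqrt(3)) slice contributes ∫ 1/(2*t**2)·t^(s-1) dt
between sqrt(3) and ∞ the integrand is exp(-2*t**2)·t^(s-1)

(sqrt(3)/6)**s*(-6*2**s*6**(s/2)*(s - 2)*(s + 3)*uppergamma(s/2, 1) + 6*6**(s/2)*(s - 2)*(s + 3)*uppergamma(s/2, 6) + 3*sqrt(2)*6**(s/2)*(s - 2) + 2*6**s*(s + 3) + 6*(2*sqrt(6))**s*(s - 2)*(s + 3)*uppergamma(s/2, 1/4) - 3*(2*sqrt(6))**s*(s + 3))/(12*(s - 2)*(s + 3))
  Re(s) > -3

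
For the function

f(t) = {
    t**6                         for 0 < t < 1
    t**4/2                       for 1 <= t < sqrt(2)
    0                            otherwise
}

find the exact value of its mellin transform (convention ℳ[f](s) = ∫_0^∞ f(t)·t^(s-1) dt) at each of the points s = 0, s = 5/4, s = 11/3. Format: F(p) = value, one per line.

reversing the power substitution: t**3 on [0, 1); t**2/2 on [1, 2)
the shared t-power comes off first: t on [0, 1); 1/2 on [1, 2)
linearity at 1 turns ℳ[f](s) into 2 summed integrals
between 0 and 1 the integrand is t**6·t^(s-1)
over [1, sqrt(2)), the kernel integral of t**4/2 enters the sum

F(0) = 13/24
F(5/4) = 26/609 + 8*2**(5/8)/21
F(11/3) = 51/1334 + 12*2**(5/6)/23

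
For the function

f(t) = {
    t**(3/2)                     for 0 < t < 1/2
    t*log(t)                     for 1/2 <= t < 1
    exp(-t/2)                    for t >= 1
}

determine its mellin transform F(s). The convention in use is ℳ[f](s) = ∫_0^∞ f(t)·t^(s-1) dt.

f breaks at 1/2, 1 into 3 integrals to sum
segment 0 to 1/2 holds t**(3/2); add its integral
∫ over [1/2, 1) of t*log(t)·t^(s-1) joins the sum
piece [1, ∞): integrate exp(-t/2) against the kernel

(2*2**(2*s)*(2*s + 3)*(s**2 + 2*s + 1)*uppergamma(s, 1/2) - 2*2**s*(2*s + 3) + s*(2*s + 3)*log(2) + 2*s + (2*s + 3)*log(2) + sqrt(2)*(s**2 + 2*s + 1) + 3)/(2*2**s*(2*s + 3)*(s**2 + 2*s + 1))
  Re(s) > -3/2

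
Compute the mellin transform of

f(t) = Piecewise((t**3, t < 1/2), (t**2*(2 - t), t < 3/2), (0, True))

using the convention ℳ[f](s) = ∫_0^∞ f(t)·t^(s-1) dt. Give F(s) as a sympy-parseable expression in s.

reversing the shared t-power: t on [0, 1/2); 2 - t on [1/2, 3/2)
treat the 2 regions marked off by 1/2 separately and sum
on [0, 1/2) integrate f = t**3 against the kernel
piece [1/2, 3/2): integrate t**2*(2 - t) against the kernel

(9*3**s*(s + 2) + 36*3**s - 2*s - 8)/(8*2**s*(s + 2)*(s + 3))
  Re(s) > -3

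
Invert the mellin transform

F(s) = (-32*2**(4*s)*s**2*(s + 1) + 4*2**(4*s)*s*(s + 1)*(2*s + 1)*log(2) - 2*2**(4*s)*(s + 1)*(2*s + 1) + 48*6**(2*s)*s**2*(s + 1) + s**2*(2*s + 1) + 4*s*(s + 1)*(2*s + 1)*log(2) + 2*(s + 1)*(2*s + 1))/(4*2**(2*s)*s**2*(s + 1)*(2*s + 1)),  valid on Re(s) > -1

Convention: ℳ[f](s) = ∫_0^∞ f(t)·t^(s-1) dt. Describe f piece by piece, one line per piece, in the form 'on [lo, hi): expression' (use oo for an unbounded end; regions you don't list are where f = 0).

undo the power substitution: t**2 on [0, 1/2); log(t) on [1/2, 2); 2*t on [2, 3)
slice at 1/4, 4, transform all 3 pieces, and sum them
the [0, 1/4) slice contributes ∫ t·t^(s-1) dt
∫ log(sqrt(t))·t^(s-1) over [1/4, 4)
on [4, 9): add ∫ 2*sqrt(t)·t^(s-1) dt

on [0, 1/4): t
on [1/4, 4): log(sqrt(t))
on [4, 9): 2*sqrt(t)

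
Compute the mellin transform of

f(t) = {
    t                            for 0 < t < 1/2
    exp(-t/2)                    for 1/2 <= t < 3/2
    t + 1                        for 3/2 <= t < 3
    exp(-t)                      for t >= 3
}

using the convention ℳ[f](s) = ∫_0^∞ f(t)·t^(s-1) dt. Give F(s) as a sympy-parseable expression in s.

linearity at 1/2, 3/2, 3 turns ℳ[f](s) into 4 summed integrals
∫ over [0, 1/2) of t·t^(s-1) joins the sum
the [1/2, 3/2) slice contributes ∫ exp(-t/2)·t^(s-1) dt
∫ (t + 1)·t^(s-1) over [3/2, 3)
segment 3 to ∞ holds exp(-t); add its integral

(2*2**s*s*(s + 1)*uppergamma(s, 3) - 5*3**s*s - 2*3**s + 2*4**s*s*(s + 1)*uppergamma(s, 1/4) - 2*4**s*s*(s + 1)*uppergamma(s, 3/4) + 8*6**s*s + 2*6**s + s)/(2*2**s*s*(s + 1))
  Re(s) > -1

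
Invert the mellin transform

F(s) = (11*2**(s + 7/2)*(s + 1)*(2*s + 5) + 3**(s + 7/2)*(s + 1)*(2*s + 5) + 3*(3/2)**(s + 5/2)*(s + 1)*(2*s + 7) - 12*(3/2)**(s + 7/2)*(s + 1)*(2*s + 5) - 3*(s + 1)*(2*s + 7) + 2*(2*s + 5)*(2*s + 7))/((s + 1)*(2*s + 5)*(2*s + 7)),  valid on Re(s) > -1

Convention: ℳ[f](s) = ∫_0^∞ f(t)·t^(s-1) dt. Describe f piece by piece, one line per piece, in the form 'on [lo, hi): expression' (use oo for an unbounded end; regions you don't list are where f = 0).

split f at 1, 3/2, 2: ℳ[f](s) collects 4 kernel integrals
segment 0 to 1 holds 2*t; add its integral
∫ over [1, 3/2) of 3*t**(5/2)/2·t^(s-1) joins the sum
the [3/2, 2) slice contributes ∫ 6*t**(7/2)·t^(s-1) dt
segment 2 to 3 holds t**(7/2)/2; add its integral

on [0, 1): 2*t
on [1, 3/2): 3*t**(5/2)/2
on [3/2, 2): 6*t**(7/2)
on [2, 3): t**(7/2)/2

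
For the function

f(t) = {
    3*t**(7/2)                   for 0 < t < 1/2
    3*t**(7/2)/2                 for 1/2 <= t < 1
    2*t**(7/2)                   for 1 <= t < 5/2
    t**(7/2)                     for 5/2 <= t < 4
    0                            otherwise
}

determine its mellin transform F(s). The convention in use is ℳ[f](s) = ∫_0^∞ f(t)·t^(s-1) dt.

integrate the 4 segments split at 1/2, 1, 5/2, then add the results
piece [0, 1/2): integrate 3*t**(7/2) against the kernel
∫ 3*t**(7/2)/2·t^(s-1) over [1/2, 1)
segment 1 to 5/2 holds 2*t**(7/2); add its integral
∫ t**(7/2)·t^(s-1) over [5/2, 4)

(3*2**(-s - 7/2) + 2*4**(s + 7/2) + 2*(5/2)**(s + 7/2) - 1)/(2*s + 7)
  Re(s) > -7/2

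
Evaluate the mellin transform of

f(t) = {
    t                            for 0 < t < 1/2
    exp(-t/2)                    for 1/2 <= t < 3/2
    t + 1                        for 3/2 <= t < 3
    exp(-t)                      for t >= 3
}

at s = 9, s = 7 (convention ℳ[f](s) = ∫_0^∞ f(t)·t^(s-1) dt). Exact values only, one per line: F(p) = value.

F(9) = -5593984641*exp(-3/4)/128 + 20689567/2560 + 806769*exp(-3) + 3392923553*exp(-1/4)/128
F(7) = -6243201*exp(-3/4)/32 + 13977*exp(-3) + 1009711/896 + 3786745*exp(-1/4)/32

treat the 4 regions marked off by 1/2, 3/2, 3 separately and sum
over [0, 1/2), the kernel integral of t enters the sum
piece [1/2, 3/2): integrate exp(-t/2) against the kernel
segment [3/2, 3) carries (t + 1); integrate it
for t in [3, ∞): the term is ∫ exp(-t)·t^(s-1)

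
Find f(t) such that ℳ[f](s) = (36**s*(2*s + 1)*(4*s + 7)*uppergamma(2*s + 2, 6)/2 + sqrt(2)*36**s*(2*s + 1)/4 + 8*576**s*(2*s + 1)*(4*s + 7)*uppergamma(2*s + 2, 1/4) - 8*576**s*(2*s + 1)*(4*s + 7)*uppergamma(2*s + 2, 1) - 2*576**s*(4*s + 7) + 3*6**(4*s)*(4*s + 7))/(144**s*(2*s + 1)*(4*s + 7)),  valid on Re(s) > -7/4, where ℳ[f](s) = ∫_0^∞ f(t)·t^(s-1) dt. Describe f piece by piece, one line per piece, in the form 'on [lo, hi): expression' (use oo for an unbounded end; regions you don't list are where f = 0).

on [0, 1/4): t**(7/4)
on [1/4, 4): t*exp(-sqrt(t)/2)
on [4, 9): sqrt(t)/2
on [9, oo): t*exp(-2*sqrt(t))

remove the power substitution first: t**(7/2) on [0, 1/2); t**2*exp(-t/2) on [1/2, 2); t/2 on [2, 3); …
back out the shared t-power: t**(3/2) on [0, 1/2); exp(-t/2) on [1/2, 2); 1/(2*t) on [2, 3); …
linearity at 1/4, 4, 9 turns ℳ[f](s) into 4 summed integrals
segment 0 to 1/4 holds t**(7/4); add its integral
the [1/4, 4) slice contributes ∫ t*exp(-sqrt(t)/2)·t^(s-1) dt
[4, 9) adds the kernel integral of sqrt(t)/2
segment 9 to ∞ holds t*exp(-2*sqrt(t)); add its integral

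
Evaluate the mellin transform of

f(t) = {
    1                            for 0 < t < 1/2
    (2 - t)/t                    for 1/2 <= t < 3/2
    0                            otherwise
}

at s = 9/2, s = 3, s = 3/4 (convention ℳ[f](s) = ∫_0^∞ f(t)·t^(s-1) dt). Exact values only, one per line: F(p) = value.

the shared t-power comes off first: t on [0, 1/2); 2 - t on [1/2, 3/2)
summing 2 kernel integrals split by 1/2 yields ℳ[f](s)
[0, 1/2) adds the kernel integral of 1
∫ (2 - t)/t·t^(s-1) over [1/2, 3/2)

F(9/2) = sqrt(2)*(-22 + 405*sqrt(3))/1008
F(3) = 23/24
F(3/4) = 2*2**(1/4)*(14 - 5*3**(3/4))/3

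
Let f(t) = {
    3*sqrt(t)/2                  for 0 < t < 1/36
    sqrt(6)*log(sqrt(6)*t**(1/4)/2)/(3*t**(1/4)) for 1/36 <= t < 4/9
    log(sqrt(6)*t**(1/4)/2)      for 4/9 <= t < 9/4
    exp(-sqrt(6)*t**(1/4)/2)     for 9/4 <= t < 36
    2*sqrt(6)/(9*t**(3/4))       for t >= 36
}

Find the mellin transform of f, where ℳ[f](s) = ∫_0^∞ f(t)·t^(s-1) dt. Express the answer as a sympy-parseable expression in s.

(1728*2**(4*s)*s**2*(4*s - 3)*(4*s + 2)*(16*s**2 - 8*s + 1)*uppergamma(4*s, 3/2) - 1728*2**(4*s)*s**2*(4*s - 3)*(4*s + 2)*(16*s**2 - 8*s + 1)*uppergamma(4*s, 3) - 1728*2**(4*s)*s**2*(4*s - 3)*(4*s + 2) + 108*2**(4*s)*(4*s - 3)*(4*s + 2)*(16*s**2 - 8*s + 1) - 432*3**(4*s)*s*(4*s - 3)*(4*s + 2)*(16*s**2 - 8*s + 1)*log(2) + 432*3**(4*s)*s*(4*s - 3)*(4*s + 2)*(16*s**2 - 8*s + 1)*log(3) - 108*3**(4*s)*(4*s - 3)*(4*s + 2)*(16*s**2 - 8*s + 1) - 64*6**(4*s)*s**2*(4*s + 2)*(16*s**2 - 8*s + 1) + 13824*s**3*(4*s - 3)*(4*s + 2)*log(2) - 3456*s**2*(4*s - 3)*(4*s + 2)*log(2) + 3456*s**2*(4*s - 3)*(4*s + 2) + 432*s**2*(4*s - 3)*(16*s**2 - 8*s + 1))/(432*2**(4*s)*(3/2)**(2*s)*s**2*(4*s - 3)*(4*s + 2)*(16*s**2 - 8*s + 1))
  -1/2 < Re(s) < 3/4

strip the power substitution: 3*t/2 on [0, 1/6); sqrt(6)*log(sqrt(6)*sqrt(t)/2)/(3*sqrt(t)) on [1/6, 2/3); log(sqrt(6)*sqrt(t)/2) on [2/3, 3/2); …
undo the common scale on t: t on [0, 1/4); log(sqrt(t))/sqrt(t) on [1/4, 1); log(sqrt(t)) on [1, 9/4); …
undo the power substitution: t**2 on [0, 1/2); log(t)/t on [1/2, 1); log(t) on [1, 3/2); …
slice at 1/36, 4/9, 9/4, 36, transform all 5 pieces, and sum them
segment [0, 1/36) carries 3*sqrt(t)/2; integrate it
segment [1/36, 4/9) carries sqrt(6)*log(sqrt(6)*t**(1/4)/2)/(3*t**(1/4)); integrate it
on [4/9, 9/4) integrate f = log(sqrt(6)*t**(1/4)/2) against the kernel
∫ over [9/4, 36) of exp(-sqrt(6)*t**(1/4)/2)·t^(s-1) joins the sum
between 36 and ∞ the integrand is 2*sqrt(6)/(9*t**(3/4))·t^(s-1)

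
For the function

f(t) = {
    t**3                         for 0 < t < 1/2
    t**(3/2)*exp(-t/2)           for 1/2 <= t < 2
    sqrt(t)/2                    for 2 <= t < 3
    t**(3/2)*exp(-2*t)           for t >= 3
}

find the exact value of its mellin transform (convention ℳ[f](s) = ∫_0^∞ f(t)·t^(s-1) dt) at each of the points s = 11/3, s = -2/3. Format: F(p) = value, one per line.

F(11/3) = -32*2**(1/6)*uppergamma(31/6, 1) - 48*2**(1/6)/25 + 3*2**(1/3)/2560 + 2**(5/6)*uppergamma(31/6, 6)/64 + 243*3**(1/6)/25 + 32*2**(1/6)*uppergamma(31/6, 1/4)
F(-2/3) = -3**(5/6) - 2**(5/6)*uppergamma(5/6, 1) + 2**(1/6)*uppergamma(5/6, 6)/2 + 3*2**(2/3)/56 + 2**(5/6)*uppergamma(5/6, 1/4) + 3*2**(5/6)/2

invert the shared t-power to get t**(5/2) on [0, 1/2); t*exp(-t/2) on [1/2, 2); 1/2 on [2, 3); …
the shared t-power comes off first: t**(3/2) on [0, 1/2); exp(-t/2) on [1/2, 2); 1/(2*t) on [2, 3); …
breakpoints 1/2, 2, 3: one integral from each of the 4 segments
segment 0 to 1/2 holds t**3; add its integral
[1/2, 2) adds the kernel integral of t**(3/2)*exp(-t/2)
between 2 and 3 the integrand is sqrt(t)/2·t^(s-1)
piece [3, ∞): integrate t**(3/2)*exp(-2*t) against the kernel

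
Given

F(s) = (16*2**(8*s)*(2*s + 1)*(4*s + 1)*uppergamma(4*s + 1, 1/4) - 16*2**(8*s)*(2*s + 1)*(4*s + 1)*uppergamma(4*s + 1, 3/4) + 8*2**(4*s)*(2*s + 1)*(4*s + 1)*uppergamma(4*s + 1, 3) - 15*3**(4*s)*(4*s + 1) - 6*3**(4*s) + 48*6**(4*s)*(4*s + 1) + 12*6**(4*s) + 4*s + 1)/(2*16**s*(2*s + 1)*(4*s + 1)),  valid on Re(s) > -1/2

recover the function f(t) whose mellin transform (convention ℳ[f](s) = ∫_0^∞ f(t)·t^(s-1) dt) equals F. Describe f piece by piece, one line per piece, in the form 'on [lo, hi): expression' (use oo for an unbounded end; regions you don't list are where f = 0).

peel off the power substitution: t on [0, 1/4); sqrt(t)*exp(-sqrt(t)/2) on [1/4, 9/4); sqrt(t)*(sqrt(t) + 1) on [9/4, 9); …
reversing the shared t-power: sqrt(t) on [0, 1/4); exp(-sqrt(t)/2) on [1/4, 9/4); sqrt(t) + 1 on [9/4, 9); …
peel off the power substitution: t on [0, 1/2); exp(-t/2) on [1/2, 3/2); t + 1 on [3/2, 3); …
decompose at 1/16, 81/16, 81; ℳ[f](s) sums the 4 pieces' integrals
segment 0 to 1/16 holds sqrt(t); add its integral
segment [1/16, 81/16) carries t**(1/4)*exp(-t**(1/4)/2); integrate it
segment [81/16, 81) carries t**(1/4)*(t**(1/4) + 1); integrate it
∫ t**(1/4)*exp(-t**(1/4))·t^(s-1) over [81, ∞)

on [0, 1/16): sqrt(t)
on [1/16, 81/16): t**(1/4)*exp(-t**(1/4)/2)
on [81/16, 81): t**(1/4)*(t**(1/4) + 1)
on [81, oo): t**(1/4)*exp(-t**(1/4))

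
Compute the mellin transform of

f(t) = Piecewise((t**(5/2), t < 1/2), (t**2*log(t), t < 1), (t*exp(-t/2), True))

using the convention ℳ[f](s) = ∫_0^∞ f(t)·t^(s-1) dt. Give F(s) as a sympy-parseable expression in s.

peel off the shared t-power: sqrt(t) on [0, 1/2); log(t) on [1/2, 1); exp(-t/2)/t on [1, ∞)
peel off the shared t-power: t**(3/2) on [0, 1/2); t*log(t) on [1/2, 1); exp(-t/2) on [1, ∞)
cuts at 1/2, 1: linearity sums the 3 kernel integrals
[0, 1/2) adds the kernel integral of t**(5/2)
on [1/2, 1) integrate f = t**2*log(t) against the kernel
∫ t*exp(-t/2)·t^(s-1) over [1, ∞)

(8*2**(2*s)*(2*s + 5)*(2*s + (s + 1)**2 + 3)*uppergamma(s + 1, 1/2) - 4*2**s*(2*s + 5) + 2*s + (s + 1)*(2*s + 5)*log(2) + (2*s + 5)*log(2) + sqrt(2)*(2*s + (s + 1)**2 + 3) + 5)/(4*2**s*(2*s + 5)*(2*s + (s + 1)**2 + 3))
  Re(s) > -5/2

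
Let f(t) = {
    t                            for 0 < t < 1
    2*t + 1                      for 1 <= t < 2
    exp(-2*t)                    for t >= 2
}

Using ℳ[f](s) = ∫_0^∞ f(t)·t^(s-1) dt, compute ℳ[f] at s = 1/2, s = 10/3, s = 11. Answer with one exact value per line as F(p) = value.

F(1/2) = -8/3 + sqrt(2)*sqrt(pi)*erfc(2)/2 + 14*sqrt(2)/3
F(10/3) = -69/130 + 2**(2/3)*uppergamma(10/3, 4)/16 + 636*2**(1/3)/65
F(11) = 114665/132 + 771731*exp(-4)/8

linearity at 1, 2 turns ℳ[f](s) into 3 summed integrals
for t in [0, 1): the term is ∫ t·t^(s-1)
piece [1, 2): integrate (2*t + 1) against the kernel
over [2, ∞), the kernel integral of exp(-2*t) enters the sum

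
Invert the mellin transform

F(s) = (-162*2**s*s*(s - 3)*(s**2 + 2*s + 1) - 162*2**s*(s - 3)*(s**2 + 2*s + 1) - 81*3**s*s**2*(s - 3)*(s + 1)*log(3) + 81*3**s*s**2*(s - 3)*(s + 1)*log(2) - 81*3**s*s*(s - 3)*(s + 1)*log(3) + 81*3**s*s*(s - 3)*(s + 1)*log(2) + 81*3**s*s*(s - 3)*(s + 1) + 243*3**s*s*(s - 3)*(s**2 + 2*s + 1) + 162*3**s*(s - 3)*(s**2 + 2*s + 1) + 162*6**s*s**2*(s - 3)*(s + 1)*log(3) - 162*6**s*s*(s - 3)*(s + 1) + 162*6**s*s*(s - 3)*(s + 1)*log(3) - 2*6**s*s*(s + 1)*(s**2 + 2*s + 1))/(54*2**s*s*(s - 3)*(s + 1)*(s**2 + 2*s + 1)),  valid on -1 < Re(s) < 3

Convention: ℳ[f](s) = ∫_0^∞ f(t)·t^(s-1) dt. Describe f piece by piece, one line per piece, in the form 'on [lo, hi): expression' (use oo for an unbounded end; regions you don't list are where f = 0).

f breaks at 1, 3/2, 3 into 4 integrals to sum
over [0, 1), the kernel integral of t enters the sum
over [1, 3/2), the kernel integral of (t + 3) enters the sum
∫ t*log(t)·t^(s-1) over [3/2, 3)
[3, ∞) adds the kernel integral of t**(-3)

on [0, 1): t
on [1, 3/2): t + 3
on [3/2, 3): t*log(t)
on [3, oo): t**(-3)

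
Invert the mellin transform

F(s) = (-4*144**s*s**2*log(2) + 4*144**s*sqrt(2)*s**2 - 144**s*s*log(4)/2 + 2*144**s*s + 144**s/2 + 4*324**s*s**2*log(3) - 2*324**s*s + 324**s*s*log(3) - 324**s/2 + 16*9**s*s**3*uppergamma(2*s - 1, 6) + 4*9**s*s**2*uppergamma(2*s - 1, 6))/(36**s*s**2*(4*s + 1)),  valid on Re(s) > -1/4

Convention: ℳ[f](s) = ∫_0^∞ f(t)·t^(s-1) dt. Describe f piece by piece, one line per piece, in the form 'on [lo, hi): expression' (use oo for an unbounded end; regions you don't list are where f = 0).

on [0, 4): t**(1/4)
on [4, 9): log(sqrt(t))
on [9, oo): exp(-2*sqrt(t))/sqrt(t)

reversing the power substitution: sqrt(t) on [0, 2); log(t) on [2, 3); exp(-2*t)/t on [3, ∞)
strip the shared t-power: t**(3/2) on [0, 2); t*log(t) on [2, 3); exp(-2*t) on [3, ∞)
decompose at 4, 9; ℳ[f](s) sums the 3 pieces' integrals
∫ t**(1/4)·t^(s-1) over [0, 4)
segment [4, 9) carries log(sqrt(t)); integrate it
piece [9, ∞): integrate exp(-2*sqrt(t))/sqrt(t) against the kernel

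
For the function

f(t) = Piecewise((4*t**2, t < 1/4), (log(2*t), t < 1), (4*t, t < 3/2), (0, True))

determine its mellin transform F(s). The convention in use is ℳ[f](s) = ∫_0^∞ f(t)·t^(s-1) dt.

(-16*2**(2*s)*s**2*(s + 2) + 4*2**(2*s)*s*(s + 1)*(s + 2)*log(2) - 4*2**(2*s)*(s + 1)*(s + 2) + 24*6**s*s**2*(s + 2) + s**2*(s + 1) + 4*s*(s + 1)*(s + 2)*log(2) + 4*(s + 1)*(s + 2))/(4*2**(2*s)*s**2*(s + 1)*(s + 2))
  Re(s) > -2

strip the common scale on t: t**2 on [0, 1/2); log(t) on [1/2, 2); 2*t on [2, 3)
along the cuts 1/4, 1, ℳ[f](s) splits into 3 integrals
[0, 1/4) adds the kernel integral of 4*t**2
piece [1/4, 1): integrate log(2*t) against the kernel
for t in [1, 3/2): the term is ∫ 4*t·t^(s-1)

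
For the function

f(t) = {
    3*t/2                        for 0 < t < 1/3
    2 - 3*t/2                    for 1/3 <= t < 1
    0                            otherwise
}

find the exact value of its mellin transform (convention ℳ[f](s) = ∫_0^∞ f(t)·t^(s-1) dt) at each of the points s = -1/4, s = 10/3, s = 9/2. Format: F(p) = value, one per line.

reversing the common scale on t: t on [0, 1/2); 2 - t on [1/2, 3/2)
slice at 1/3, transform all 2 pieces, and sum them
between 0 and 1/3 the integrand is 3*t/2·t^(s-1)
between 1/3 and 1 the integrand is (2 - 3*t/2)·t^(s-1)

F(-1/4) = -10 + 28*3**(1/4)/3
F(10/3) = 33/130 - 8*3**(2/3)/1755
F(9/2) = 17/99 - 26*sqrt(3)/24057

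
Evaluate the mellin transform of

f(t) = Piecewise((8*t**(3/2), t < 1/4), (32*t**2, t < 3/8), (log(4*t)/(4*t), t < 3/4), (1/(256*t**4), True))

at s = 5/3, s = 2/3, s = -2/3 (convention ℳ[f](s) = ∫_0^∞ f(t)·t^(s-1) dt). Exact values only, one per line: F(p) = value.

remove the common scale on t first: 2*sqrt(2)*t**(3/2) on [0, 1/2); 8*t**2 on [1/2, 3/4); log(2*t)/(2*t) on [3/4, 3/2); …
back out the common scale on t: t**(3/2) on [0, 1); 2*t**2 on [1, 3/2); log(t)/t on [3/2, 3); …
treat the 4 regions marked off by 1/4, 3/8, 3/4 separately and sum
between 0 and 1/4 the integrand is 8*t**(3/2)·t^(s-1)
between 1/4 and 3/8 the integrand is 32*t**2·t^(s-1)
over [3/8, 3/4), the kernel integral of log(4*t)/(4*t) enters the sum
piece [3/4, ∞): integrate 1/(256*t**4) against the kernel

F(5/3) = -563*6**(2/3)/4032 - 3*3**(2/3)*log(3)/32 - 3*2**(2/3)/209 + 3*3**(2/3)*log(2)/32 + 3*6**(2/3)*log(3)/32 + 45*3**(2/3)/176
F(2/3) = -809*6**(2/3)/1080 - 6**(2/3)*log(3)/4 - 3**(2/3)*log(2)/2 - 15*2**(2/3)/208 + 3**(2/3)*log(3)/2 + 123*3**(2/3)/64
F(-2/3) = -3*2**(1/3)/5 - 8*3**(1/3)*log(2)/15 - 2*6**(1/3)*log(3)/15 - 1109*6**(1/3)/14175 + 8*3**(1/3)*log(3)/15 + 241*3**(1/3)/50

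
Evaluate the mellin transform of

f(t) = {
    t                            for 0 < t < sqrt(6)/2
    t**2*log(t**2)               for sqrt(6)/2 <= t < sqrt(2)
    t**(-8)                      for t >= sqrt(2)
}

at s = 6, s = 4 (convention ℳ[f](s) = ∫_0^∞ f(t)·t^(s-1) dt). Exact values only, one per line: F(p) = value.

remove the power substitution first: sqrt(t) on [0, 3/2); t*log(t) on [3/2, 2); t**(-4) on [2, ∞)
slice at sqrt(6)/2, sqrt(2), transform all 3 pieces, and sum them
∫ over [0, sqrt(6)/2) of t·t^(s-1) joins the sum
the [sqrt(6)/2, sqrt(2)) slice contributes ∫ t**2*log(t**2)·t^(s-1) dt
segment [sqrt(2), ∞) carries t**(-8); integrate it

F(6) = -81*log(3)/128 - 47/512 + 27*sqrt(6)/112 + 337*log(2)/128
F(4) = -9*log(3)/16 - 7/36 + 9*sqrt(6)/40 + 91*log(2)/48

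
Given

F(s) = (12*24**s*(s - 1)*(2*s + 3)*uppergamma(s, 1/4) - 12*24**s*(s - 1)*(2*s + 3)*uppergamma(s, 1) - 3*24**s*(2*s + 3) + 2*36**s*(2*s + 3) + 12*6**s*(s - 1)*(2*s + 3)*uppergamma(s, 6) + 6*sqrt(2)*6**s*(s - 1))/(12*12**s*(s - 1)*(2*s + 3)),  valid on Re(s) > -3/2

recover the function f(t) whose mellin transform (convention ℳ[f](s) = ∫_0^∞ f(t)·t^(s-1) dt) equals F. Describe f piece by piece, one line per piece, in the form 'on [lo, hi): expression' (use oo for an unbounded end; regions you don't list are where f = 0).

on [0, 1/2): t**(3/2)
on [1/2, 2): exp(-t/2)
on [2, 3): 1/(2*t)
on [3, oo): exp(-2*t)

linearity at 1/2, 2, 3 turns ℳ[f](s) into 4 summed integrals
∫ t**(3/2)·t^(s-1) over [0, 1/2)
[1/2, 2) adds the kernel integral of exp(-t/2)
the [2, 3) slice contributes ∫ 1/(2*t)·t^(s-1) dt
segment 3 to ∞ holds exp(-2*t); add its integral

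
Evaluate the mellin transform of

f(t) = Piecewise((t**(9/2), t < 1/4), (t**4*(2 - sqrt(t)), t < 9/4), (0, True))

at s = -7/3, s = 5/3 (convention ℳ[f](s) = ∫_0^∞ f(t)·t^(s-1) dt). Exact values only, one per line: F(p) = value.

strip the shared t-power: t**(5/2) on [0, 1/4); t**2*(2 - sqrt(t)) on [1/4, 9/4)
strip the shared t-power: sqrt(t) on [0, 1/4); 2 - sqrt(t) on [1/4, 9/4)
peel off the power substitution: t on [0, 1/2); 2 - t on [1/2, 3/2)
linearity at 1/4 turns ℳ[f](s) into 2 summed integrals
on [0, 1/4) integrate f = t**(9/2) against the kernel
∫ t**4*(2 - sqrt(t))·t^(s-1) over [1/4, 9/4)

F(-7/3) = 3*2**(2/3)*(-16 + 297*3**(1/3))/1040
F(5/3) = 3*2**(2/3)*(-40 + 4074381*3**(1/3))/2576384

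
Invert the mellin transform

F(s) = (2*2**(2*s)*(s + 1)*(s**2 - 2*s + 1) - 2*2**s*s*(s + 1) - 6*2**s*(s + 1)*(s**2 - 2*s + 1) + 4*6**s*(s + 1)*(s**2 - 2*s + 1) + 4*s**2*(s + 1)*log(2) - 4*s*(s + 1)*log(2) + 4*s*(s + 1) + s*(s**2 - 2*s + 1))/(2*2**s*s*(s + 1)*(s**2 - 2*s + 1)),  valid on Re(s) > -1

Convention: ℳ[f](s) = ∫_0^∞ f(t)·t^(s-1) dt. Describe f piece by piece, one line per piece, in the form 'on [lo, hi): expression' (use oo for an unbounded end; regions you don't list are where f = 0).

on [0, 1/2): t
on [1/2, 1): log(t)/t
on [1, 2): 3
on [2, 3): 2

treat the 4 regions marked off by 1/2, 1, 2 separately and sum
the [0, 1/2) slice contributes ∫ t·t^(s-1) dt
on [1/2, 1): add ∫ log(t)/t·t^(s-1) dt
between 1 and 2 the integrand is 3·t^(s-1)
segment [2, 3) carries 2; integrate it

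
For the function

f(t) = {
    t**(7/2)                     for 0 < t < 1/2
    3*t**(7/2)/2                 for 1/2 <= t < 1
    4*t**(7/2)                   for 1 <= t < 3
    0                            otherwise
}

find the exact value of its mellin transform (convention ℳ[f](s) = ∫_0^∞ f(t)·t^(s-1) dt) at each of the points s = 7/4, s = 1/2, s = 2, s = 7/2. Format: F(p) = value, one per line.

F(7/4) = -10/21 - 2**(3/4)/672 + 1296*3**(1/4)/7
F(1/2) = 10287/128
F(2) = -5/11 - sqrt(2)/704 + 1944*sqrt(3)/11
F(7/2) = 2238847/1792

split f at 1/2, 1: ℳ[f](s) collects 3 kernel integrals
on [0, 1/2) integrate f = t**(7/2) against the kernel
∫ 3*t**(7/2)/2·t^(s-1) over [1/2, 1)
segment [1, 3) carries 4*t**(7/2); integrate it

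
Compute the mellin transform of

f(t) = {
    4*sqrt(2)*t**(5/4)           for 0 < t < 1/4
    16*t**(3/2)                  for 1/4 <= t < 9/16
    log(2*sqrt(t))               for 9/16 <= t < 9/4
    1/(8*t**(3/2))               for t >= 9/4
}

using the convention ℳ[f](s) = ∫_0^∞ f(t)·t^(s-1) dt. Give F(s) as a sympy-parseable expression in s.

the power substitution comes off first: 4*sqrt(2)*t**(5/2) on [0, 1/2); 16*t**3 on [1/2, 3/4); log(2*t) on [3/4, 3/2); …
the common scale on t comes off first: t**(5/2) on [0, 1); 2*t**3 on [1, 3/2); log(t) on [3/2, 3); …
reversing the shared t-power: t**(3/2) on [0, 1); 2*t**2 on [1, 3/2); log(t)/t on [3/2, 3); …
decompose at 1/4, 9/16, 9/4; ℳ[f](s) sums the 4 pieces' integrals
the [0, 1/4) slice contributes ∫ 4*sqrt(2)*t**(5/4)·t^(s-1) dt
∫ 16*t**(3/2)·t^(s-1) over [1/4, 9/16)
∫ over [9/16, 9/4) of log(2*sqrt(t))·t^(s-1) joins the sum
[9/4, ∞) adds the kernel integral of 1/(8*t**(3/2))

2**(-2*s - 1)*(324*2**(2*s + 1)*(2*s - 3)*(2*s + 3)*(-4*s + (2*s + 1)**2 - 1) - 324*2**(2*s + 1)*(2*s - 3)*(4*s + 5)*(-4*s + (2*s + 1)**2 - 1) - 108*3**(2*s + 1)*(2*s - 3)*(2*s + 1)*(2*s + 3)*(4*s + 5)*log(3) + 108*3**(2*s + 1)*(2*s - 3)*(2*s + 1)*(2*s + 3)*(4*s + 5)*log(2) - 108*3**(2*s + 1)*(2*s - 3)*(2*s + 3)*(4*s + 5)*log(2) + 108*3**(2*s + 1)*(2*s - 3)*(2*s + 3)*(4*s + 5) + 108*3**(2*s + 1)*(2*s - 3)*(2*s + 3)*(4*s + 5)*log(3) + 729*3**(2*s + 1)*(2*s - 3)*(4*s + 5)*(-4*s + (2*s + 1)**2 - 1) + 54*6**(2*s + 1)*(2*s - 3)*(2*s + 1)*(2*s + 3)*(4*s + 5)*log(3) - 54*6**(2*s + 1)*(2*s - 3)*(2*s + 3)*(4*s + 5)*log(3) - 54*6**(2*s + 1)*(2*s - 3)*(2*s + 3)*(4*s + 5) - 2*6**(2*s + 1)*(2*s + 3)*(4*s + 5)*(-4*s + (2*s + 1)**2 - 1))/(81*2**(2*s)*(2*s - 3)*(2*s + 3)*(4*s + 5)*(-4*s + (2*s + 1)**2 - 1))
  -5/4 < Re(s) < 3/2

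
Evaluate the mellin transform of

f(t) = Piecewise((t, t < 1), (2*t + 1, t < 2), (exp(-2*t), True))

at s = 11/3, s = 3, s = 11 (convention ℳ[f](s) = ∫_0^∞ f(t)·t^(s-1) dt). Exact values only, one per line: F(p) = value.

treat the 3 regions marked off by 1, 2 separately and sum
[0, 1) adds the kernel integral of t
on [1, 2) integrate f = (2*t + 1) against the kernel
for t in [2, ∞): the term is ∫ exp(-2*t)·t^(s-1)

F(11/3) = -75/154 + 2**(1/3)*uppergamma(11/3, 4)/16 + 696*2**(2/3)/77
F(3) = 13*exp(-4)/4 + 121/12
F(11) = 114665/132 + 771731*exp(-4)/8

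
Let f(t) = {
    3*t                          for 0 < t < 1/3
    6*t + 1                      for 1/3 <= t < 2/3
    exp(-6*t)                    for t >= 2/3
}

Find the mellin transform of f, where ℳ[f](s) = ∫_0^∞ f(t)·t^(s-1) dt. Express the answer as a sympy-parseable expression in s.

(2**s*s*(s + 1)*uppergamma(s, 4) - 2*4**s*s - 4**s + 5*8**s*s + 8**s)/(12**s*s*(s + 1))
  Re(s) > -1

remove the common scale on t first: t on [0, 1); 2*t + 1 on [1, 2); exp(-2*t) on [2, ∞)
the 3 pieces separated at 1/3, 2/3 each add one integral
∫ over [0, 1/3) of 3*t·t^(s-1) joins the sum
[1/3, 2/3) adds the kernel integral of (6*t + 1)
between 2/3 and ∞ the integrand is exp(-6*t)·t^(s-1)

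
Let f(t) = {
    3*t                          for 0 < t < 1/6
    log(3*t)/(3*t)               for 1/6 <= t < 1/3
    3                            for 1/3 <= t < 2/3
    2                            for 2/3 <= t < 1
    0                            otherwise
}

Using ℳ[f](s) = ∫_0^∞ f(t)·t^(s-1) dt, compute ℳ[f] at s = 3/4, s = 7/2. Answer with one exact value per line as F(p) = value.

F(3/4) = 6**(1/4)*(-210*2**(3/4) - 84*log(2) + 28*sqrt(2) + 28*6**(3/4) + 339)/63
F(7/2) = sqrt(6)*(-12816*sqrt(2) + 1260*log(2) + 58279 + 194400*sqrt(6))/2041200

remove the common scale on t first: t on [0, 1/2); log(t)/t on [1/2, 1); 3 on [1, 2); …
f breaks at 1/6, 1/3, 2/3 into 4 integrals to sum
the [0, 1/6) slice contributes ∫ 3*t·t^(s-1) dt
between 1/6 and 1/3 the integrand is log(3*t)/(3*t)·t^(s-1)
on [1/3, 2/3): add ∫ 3·t^(s-1) dt
segment [2/3, 1) carries 2; integrate it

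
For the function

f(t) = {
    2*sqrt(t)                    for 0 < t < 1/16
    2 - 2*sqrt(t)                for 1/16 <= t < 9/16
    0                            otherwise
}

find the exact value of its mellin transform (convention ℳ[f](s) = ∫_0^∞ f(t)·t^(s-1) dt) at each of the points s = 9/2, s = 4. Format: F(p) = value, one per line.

remove the power substitution first: 2*t on [0, 1/4); 2 - 2*t on [1/4, 3/4)
invert the common scale on t to get t on [0, 1/2); 2 - t on [1/2, 3/2)
breakpoints 1/16: one integral from each of the 2 segments
∫ over [0, 1/16) of 2*sqrt(t)·t^(s-1) joins the sum
the [1/16, 9/16) slice contributes ∫ (2 - 2*sqrt(t))·t^(s-1) dt

F(9/2) = 255857/23592960
F(4) = 9839/589824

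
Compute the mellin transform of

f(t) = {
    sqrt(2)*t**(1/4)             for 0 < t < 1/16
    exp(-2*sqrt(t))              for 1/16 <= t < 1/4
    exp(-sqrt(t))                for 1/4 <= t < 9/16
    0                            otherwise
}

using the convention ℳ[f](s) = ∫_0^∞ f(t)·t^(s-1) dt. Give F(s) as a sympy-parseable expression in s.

2**(1 - 4*s)*(16**s*(4*s + 1)*uppergamma(2*s, 1/2) - 16**s*(4*s + 1)*uppergamma(2*s, 3/4) + 4**s*(4*s + 1)*uppergamma(2*s, 1/2) - 4**s*(4*s + 1)*uppergamma(2*s, 1) + sqrt(2))/(4*s + 1)
  Re(s) > -1/4

strip the power substitution: sqrt(2)*sqrt(t) on [0, 1/4); exp(-2*t) on [1/4, 1/2); exp(-t) on [1/2, 3/4)
remove the common scale on t first: sqrt(t) on [0, 1/2); exp(-t) on [1/2, 1); exp(-t/2) on [1, 3/2)
decompose at 1/16, 1/4; ℳ[f](s) sums the 3 pieces' integrals
∫ sqrt(2)*t**(1/4)·t^(s-1) over [0, 1/16)
∫ over [1/16, 1/4) of exp(-2*sqrt(t))·t^(s-1) joins the sum
the [1/4, 9/16) slice contributes ∫ exp(-sqrt(t))·t^(s-1) dt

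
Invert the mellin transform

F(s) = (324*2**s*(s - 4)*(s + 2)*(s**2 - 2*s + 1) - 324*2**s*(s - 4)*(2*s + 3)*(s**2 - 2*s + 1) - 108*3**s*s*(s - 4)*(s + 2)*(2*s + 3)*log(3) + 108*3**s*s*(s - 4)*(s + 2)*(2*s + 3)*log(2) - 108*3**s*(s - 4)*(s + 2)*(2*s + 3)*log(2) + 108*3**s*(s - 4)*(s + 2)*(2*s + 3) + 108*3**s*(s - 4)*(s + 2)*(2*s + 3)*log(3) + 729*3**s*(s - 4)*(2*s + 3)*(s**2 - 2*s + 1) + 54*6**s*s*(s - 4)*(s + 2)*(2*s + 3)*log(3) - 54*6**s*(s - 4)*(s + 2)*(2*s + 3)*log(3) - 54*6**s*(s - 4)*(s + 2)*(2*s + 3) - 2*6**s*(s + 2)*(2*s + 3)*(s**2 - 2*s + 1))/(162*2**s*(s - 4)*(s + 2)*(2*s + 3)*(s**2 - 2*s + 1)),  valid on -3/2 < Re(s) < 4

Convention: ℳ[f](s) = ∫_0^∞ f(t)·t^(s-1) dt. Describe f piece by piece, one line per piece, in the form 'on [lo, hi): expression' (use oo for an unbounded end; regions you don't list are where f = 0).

on [0, 1): t**(3/2)
on [1, 3/2): 2*t**2
on [3/2, 3): log(t)/t
on [3, oo): t**(-4)

cuts at 1, 3/2, 3: linearity sums the 4 kernel integrals
piece [0, 1): integrate t**(3/2) against the kernel
segment [1, 3/2) carries 2*t**2; integrate it
on [3/2, 3) integrate f = log(t)/t against the kernel
the [3, ∞) slice contributes ∫ t**(-4)·t^(s-1) dt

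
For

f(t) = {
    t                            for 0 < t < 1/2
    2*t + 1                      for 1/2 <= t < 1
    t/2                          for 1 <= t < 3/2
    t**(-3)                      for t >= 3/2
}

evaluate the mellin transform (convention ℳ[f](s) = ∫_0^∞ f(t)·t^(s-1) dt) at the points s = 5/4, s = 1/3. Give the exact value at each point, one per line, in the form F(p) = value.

decompose at 1/2, 1, 3/2; ℳ[f](s) sums the 4 pieces' integrals
on [0, 1/2): add ∫ t·t^(s-1) dt
on [1/2, 1) integrate f = (2*t + 1) against the kernel
over [1, 3/2), the kernel integral of t/2 enters the sum
segment [3/2, ∞) carries t**(-3); integrate it

F(5/4) = 2**(3/4)*(-322 + 475*3**(1/4) + 924*2**(1/4))/1260
F(1/3) = 2**(2/3)*(-486 + 97*3**(1/3) + 594*2**(1/3))/288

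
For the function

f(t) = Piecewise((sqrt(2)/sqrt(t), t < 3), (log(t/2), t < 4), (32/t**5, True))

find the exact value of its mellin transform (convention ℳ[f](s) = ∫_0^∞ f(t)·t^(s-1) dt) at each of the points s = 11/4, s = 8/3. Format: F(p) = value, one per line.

invert the common scale on t to get 1/sqrt(t) on [0, 3/2); log(t) on [3/2, 2); t**(-5) on [2, ∞)
peel off the shared t-power: sqrt(t) on [0, 3/2); t*log(t) on [3/2, 2); t**(-4) on [2, ∞)
cuts at 3, 4: linearity sums the 3 kernel integrals
between 0 and 3 the integrand is sqrt(2)/sqrt(t)·t^(s-1)
piece [3, 4): integrate log(t/2) against the kernel
segment 4 to ∞ holds 32/t**5; add its integral

F(11/4) = -4124*sqrt(2)/1089 + 144*3**(3/4)/121 + 4*sqrt(2)*3**(1/4) + log(2**(36*3**(3/4)/11 + 128*sqrt(2)/11)/3**(36*3**(3/4)/11))
F(8/3) = -57*2**(1/3)/14 + 81*3**(2/3)/64 + 54*sqrt(2)*3**(1/6)/13 + log(2**(27*3**(2/3)/8 + 12*2**(1/3))/3**(27*3**(2/3)/8))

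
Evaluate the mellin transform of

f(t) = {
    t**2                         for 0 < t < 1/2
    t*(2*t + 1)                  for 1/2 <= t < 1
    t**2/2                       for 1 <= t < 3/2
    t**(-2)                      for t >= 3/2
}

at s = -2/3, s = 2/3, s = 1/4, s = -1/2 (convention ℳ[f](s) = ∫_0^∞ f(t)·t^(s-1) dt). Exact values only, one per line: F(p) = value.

the shared t-power comes off first: t on [0, 1/2); 2*t + 1 on [1/2, 1); t/2 on [1, 3/2); …
f breaks at 1/2, 1, 3/2 into 4 integrals to sum
∫ t**2·t^(s-1) over [0, 1/2)
segment 1/2 to 1 holds t*(2*t + 1); add its integral
piece [1, 3/2): integrate t**2/2 against the kernel
segment [3/2, ∞) carries t**(-2); integrate it

F(-2/3) = 2**(2/3)*(-486 + 97*3**(1/3) + 594*2**(1/3))/288
F(2/3) = 2**(1/3)*(-378 + 725*3**(2/3) + 1116*2**(2/3))/1920
F(1/4) = 2**(3/4)*(-322 + 475*3**(1/4) + 924*2**(1/4))/1260
F(-1/2) = -7*sqrt(2)/6 + 167*sqrt(6)/540 + 3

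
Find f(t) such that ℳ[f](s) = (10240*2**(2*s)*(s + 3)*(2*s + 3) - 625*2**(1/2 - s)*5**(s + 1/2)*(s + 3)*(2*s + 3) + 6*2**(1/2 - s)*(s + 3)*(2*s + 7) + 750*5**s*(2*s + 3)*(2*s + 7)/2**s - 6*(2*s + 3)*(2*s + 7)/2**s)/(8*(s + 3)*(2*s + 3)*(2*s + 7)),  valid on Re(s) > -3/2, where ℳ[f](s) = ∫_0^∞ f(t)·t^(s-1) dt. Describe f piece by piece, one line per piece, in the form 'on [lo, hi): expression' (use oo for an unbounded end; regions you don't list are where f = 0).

f breaks at 1/2, 5/2 into 3 integrals to sum
∫ over [0, 1/2) of 3*t**(3/2)/2·t^(s-1) joins the sum
on [1/2, 5/2): add ∫ 6*t**3·t^(s-1) dt
segment [5/2, 4) carries 5*t**(7/2); integrate it

on [0, 1/2): 3*t**(3/2)/2
on [1/2, 5/2): 6*t**3
on [5/2, 4): 5*t**(7/2)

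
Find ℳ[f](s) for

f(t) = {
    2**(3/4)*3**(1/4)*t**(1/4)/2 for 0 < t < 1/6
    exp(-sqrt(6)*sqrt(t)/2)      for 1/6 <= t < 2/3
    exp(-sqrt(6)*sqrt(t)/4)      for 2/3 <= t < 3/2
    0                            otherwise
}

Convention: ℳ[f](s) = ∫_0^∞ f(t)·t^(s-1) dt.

undo the common scale on t: t**(1/4) on [0, 1/4); exp(-sqrt(t)) on [1/4, 1); exp(-sqrt(t)/2) on [1, 9/4)
remove the power substitution first: sqrt(t) on [0, 1/2); exp(-t) on [1/2, 1); exp(-t/2) on [1, 3/2)
slice at 1/6, 2/3, transform all 3 pieces, and sum them
the [0, 1/6) slice contributes ∫ 2**(3/4)*3**(1/4)*t**(1/4)/2·t^(s-1) dt
between 1/6 and 2/3 the integrand is exp(-sqrt(6)*sqrt(t)/2)·t^(s-1)
between 2/3 and 3/2 the integrand is exp(-sqrt(6)*sqrt(t)/4)·t^(s-1)

(2*16**s*(4*s + 1)*uppergamma(2*s, 1/2) - 2*16**s*(4*s + 1)*uppergamma(2*s, 3/4) + 2*4**s*(4*s + 1)*uppergamma(2*s, 1/2) - 2*4**s*(4*s + 1)*uppergamma(2*s, 1) + 2*sqrt(2))/(6**s*(4*s + 1))
  Re(s) > -1/4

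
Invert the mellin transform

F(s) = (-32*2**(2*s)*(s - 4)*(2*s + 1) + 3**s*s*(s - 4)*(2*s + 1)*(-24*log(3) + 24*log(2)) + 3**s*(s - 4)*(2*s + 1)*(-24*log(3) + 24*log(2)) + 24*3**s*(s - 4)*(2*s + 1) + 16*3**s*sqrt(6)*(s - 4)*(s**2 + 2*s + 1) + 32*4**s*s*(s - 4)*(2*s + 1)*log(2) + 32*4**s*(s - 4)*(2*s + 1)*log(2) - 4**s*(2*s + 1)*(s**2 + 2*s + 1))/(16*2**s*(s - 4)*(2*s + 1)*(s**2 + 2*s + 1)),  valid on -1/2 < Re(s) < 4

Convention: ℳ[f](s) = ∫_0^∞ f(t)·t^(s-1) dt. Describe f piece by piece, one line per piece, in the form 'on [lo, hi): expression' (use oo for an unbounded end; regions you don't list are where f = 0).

breakpoints 3/2, 2: one integral from each of the 3 segments
segment 0 to 3/2 holds sqrt(t); add its integral
segment 3/2 to 2 holds t*log(t); add its integral
for t in [2, ∞): the term is ∫ t**(-4)·t^(s-1)

on [0, 3/2): sqrt(t)
on [3/2, 2): t*log(t)
on [2, oo): t**(-4)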